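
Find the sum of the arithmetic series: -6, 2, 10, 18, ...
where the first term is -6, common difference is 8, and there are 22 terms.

Sₙ = n/2 × (first + last)
Last term = a + (n-1)d = -6 + (22-1)×8 = 162
S_22 = 22/2 × (-6 + 162)
S_22 = 22/2 × 156 = 1716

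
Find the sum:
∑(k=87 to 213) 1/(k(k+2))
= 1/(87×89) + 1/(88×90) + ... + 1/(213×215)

Partial fractions: 1/(k(k+2)) = (1/2)[1/k - 1/(k+2)]
Telescoping leaves the first two and last two terms:
= (1/2)[1/87 + 1/88 - 1/214 - 1/215]
= 2383663/352252560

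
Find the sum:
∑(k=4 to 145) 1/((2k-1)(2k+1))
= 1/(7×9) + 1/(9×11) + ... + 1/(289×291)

Partial fractions: 1/((2k-1)(2k+1)) = (1/2)[1/(2k-1) - 1/(2k+1)]
The series telescopes:
= (1/2)[1/7 - 1/291]
= 142/2037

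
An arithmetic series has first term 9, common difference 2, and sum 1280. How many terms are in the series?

Using S = n/2 × [2a + (n-1)d]
1280 = n/2 × [2(9) + (n-1)(2)]
1280 = n/2 × [18 + 2n - 2]
2560 = n × [16 + 2n]
2n² + (16)n - 2560 = 0
Discriminant: Δ = (16)² - 4(2)(-2560) = 256 + 20480 = 20736
√Δ = 144
n = [-(16) + √Δ] / (2·2) = (-16 + 144) / 4 = 128 / 4 = 32
(The negative root is discarded since n must be a positive integer.)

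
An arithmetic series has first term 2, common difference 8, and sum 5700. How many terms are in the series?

Using S = n/2 × [2a + (n-1)d]
5700 = n/2 × [2(2) + (n-1)(8)]
5700 = n/2 × [4 + 8n - 8]
11400 = n × [-4 + 8n]
8n² + (-4)n - 11400 = 0
Discriminant: Δ = (-4)² - 4(8)(-11400) = 16 + 364800 = 364816
√Δ = 604
n = [-(-4) + √Δ] / (2·8) = (4 + 604) / 16 = 608 / 16 = 38
(The negative root is discarded since n must be a positive integer.)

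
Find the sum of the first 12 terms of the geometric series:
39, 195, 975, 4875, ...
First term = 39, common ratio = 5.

Sₙ = a(1 - rⁿ) / (1 - r)
S_12 = 39(1 - 5^12) / (1 - 5)
S_12 = 39(1 - 244140625) / (-4)
S_12 = 2380371084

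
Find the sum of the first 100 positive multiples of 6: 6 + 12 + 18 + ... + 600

Factor out 6: = 6(1 + 2 + ... + 100) = 6 × n(n+1)/2
= 6 × 100×101/2
= 6 × 5050
= 30300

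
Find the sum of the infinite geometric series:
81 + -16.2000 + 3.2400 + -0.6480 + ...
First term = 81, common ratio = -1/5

For |r| < 1, S = a / (1 - r)
S = 81 / (1 - (-1/5))
S = 81 / (6/5)
S = 135/2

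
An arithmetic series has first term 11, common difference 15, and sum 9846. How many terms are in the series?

Using S = n/2 × [2a + (n-1)d]
9846 = n/2 × [2(11) + (n-1)(15)]
9846 = n/2 × [22 + 15n - 15]
19692 = n × [7 + 15n]
15n² + (7)n - 19692 = 0
Discriminant: Δ = (7)² - 4(15)(-19692) = 49 + 1181520 = 1181569
√Δ = 1087
n = [-(7) + √Δ] / (2·15) = (-7 + 1087) / 30 = 1080 / 30 = 36
(The negative root is discarded since n must be a positive integer.)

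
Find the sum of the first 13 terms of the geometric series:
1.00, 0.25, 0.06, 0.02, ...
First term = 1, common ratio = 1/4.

Sₙ = a(1 - rⁿ) / (1 - r)
S_13 = 1(1 - (1/4)^13) / (1 - (1/4))
S_13 = 1(1 - (1/67108864)) / (3/4)
S_13 = 22369621/16777216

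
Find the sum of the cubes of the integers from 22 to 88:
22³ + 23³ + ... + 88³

Use ∑_{k=1}^{n} k³ = [n(n+1)/2]², then subtract the first 21 terms.
∑_{k=1}^{88} k³ = [88×89/2]² = 3916² = 15335056
∑_{k=1}^{21} k³ = [21×22/2]² = 231² = 53361
∑_{k=22}^{88} k³ = 15335056 - 53361 = 15281695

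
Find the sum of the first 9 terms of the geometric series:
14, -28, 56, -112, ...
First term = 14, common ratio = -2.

Sₙ = a(1 - rⁿ) / (1 - r)
S_9 = 14(1 - (-2)^9) / (1 - (-2))
S_9 = 14(1 - (-512)) / (3)
S_9 = 2394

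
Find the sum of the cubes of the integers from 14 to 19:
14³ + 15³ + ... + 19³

Use ∑_{k=1}^{n} k³ = [n(n+1)/2]², then subtract the first 13 terms.
∑_{k=1}^{19} k³ = [19×20/2]² = 190² = 36100
∑_{k=1}^{13} k³ = [13×14/2]² = 91² = 8281
∑_{k=14}^{19} k³ = 36100 - 8281 = 27819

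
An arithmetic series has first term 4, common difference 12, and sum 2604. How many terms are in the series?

Using S = n/2 × [2a + (n-1)d]
2604 = n/2 × [2(4) + (n-1)(12)]
2604 = n/2 × [8 + 12n - 12]
5208 = n × [-4 + 12n]
12n² + (-4)n - 5208 = 0
Discriminant: Δ = (-4)² - 4(12)(-5208) = 16 + 249984 = 250000
√Δ = 500
n = [-(-4) + √Δ] / (2·12) = (4 + 500) / 24 = 504 / 24 = 21
(The negative root is discarded since n must be a positive integer.)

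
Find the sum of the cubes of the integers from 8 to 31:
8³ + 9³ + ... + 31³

Use ∑_{k=1}^{n} k³ = [n(n+1)/2]², then subtract the first 7 terms.
∑_{k=1}^{31} k³ = [31×32/2]² = 496² = 246016
∑_{k=1}^{7} k³ = [7×8/2]² = 28² = 784
∑_{k=8}^{31} k³ = 246016 - 784 = 245232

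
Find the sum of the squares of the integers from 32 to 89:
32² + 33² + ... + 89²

Use ∑_{k=1}^{n} k² = n(n+1)(2n+1)/6, then subtract the first 31 terms.
∑_{k=1}^{89} k² = 89×90×179/6 = 238965
∑_{k=1}^{31} k² = 31×32×63/6 = 10416
∑_{k=32}^{89} k² = 238965 - 10416 = 228549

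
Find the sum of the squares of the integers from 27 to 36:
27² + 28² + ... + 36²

Use ∑_{k=1}^{n} k² = n(n+1)(2n+1)/6, then subtract the first 26 terms.
∑_{k=1}^{36} k² = 36×37×73/6 = 16206
∑_{k=1}^{26} k² = 26×27×53/6 = 6201
∑_{k=27}^{36} k² = 16206 - 6201 = 10005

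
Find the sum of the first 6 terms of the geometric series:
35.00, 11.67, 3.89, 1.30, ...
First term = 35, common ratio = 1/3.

Sₙ = a(1 - rⁿ) / (1 - r)
S_6 = 35(1 - (1/3)^6) / (1 - (1/3))
S_6 = 35(1 - (1/729)) / (2/3)
S_6 = 12740/243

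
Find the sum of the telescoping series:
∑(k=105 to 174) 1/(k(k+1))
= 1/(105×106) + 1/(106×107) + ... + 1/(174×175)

Partial fractions: 1/(k(k+1)) = 1/k - 1/(k+1)
The series telescopes:
= (1/105 - 1/106) + (1/106 - 1/107) + ... + (1/174 - 1/175)
= 1/105 - 1/175
= 2/525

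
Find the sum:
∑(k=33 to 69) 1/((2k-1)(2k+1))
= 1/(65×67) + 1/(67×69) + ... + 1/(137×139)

Partial fractions: 1/((2k-1)(2k+1)) = (1/2)[1/(2k-1) - 1/(2k+1)]
The series telescopes:
= (1/2)[1/65 - 1/139]
= 37/9035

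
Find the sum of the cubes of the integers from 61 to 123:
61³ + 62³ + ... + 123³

Use ∑_{k=1}^{n} k³ = [n(n+1)/2]², then subtract the first 60 terms.
∑_{k=1}^{123} k³ = [123×124/2]² = 7626² = 58155876
∑_{k=1}^{60} k³ = [60×61/2]² = 1830² = 3348900
∑_{k=61}^{123} k³ = 58155876 - 3348900 = 54806976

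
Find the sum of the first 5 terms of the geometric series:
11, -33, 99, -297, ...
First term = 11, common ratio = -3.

Sₙ = a(1 - rⁿ) / (1 - r)
S_5 = 11(1 - (-3)^5) / (1 - (-3))
S_5 = 11(1 - (-243)) / (4)
S_5 = 671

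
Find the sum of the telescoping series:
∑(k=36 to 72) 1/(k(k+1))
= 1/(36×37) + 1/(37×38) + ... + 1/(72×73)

Partial fractions: 1/(k(k+1)) = 1/k - 1/(k+1)
The series telescopes:
= (1/36 - 1/37) + (1/37 - 1/38) + ... + (1/72 - 1/73)
= 1/36 - 1/73
= 37/2628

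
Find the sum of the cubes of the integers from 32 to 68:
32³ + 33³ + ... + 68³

Use ∑_{k=1}^{n} k³ = [n(n+1)/2]², then subtract the first 31 terms.
∑_{k=1}^{68} k³ = [68×69/2]² = 2346² = 5503716
∑_{k=1}^{31} k³ = [31×32/2]² = 496² = 246016
∑_{k=32}^{68} k³ = 5503716 - 246016 = 5257700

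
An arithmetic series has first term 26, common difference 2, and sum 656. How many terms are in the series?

Using S = n/2 × [2a + (n-1)d]
656 = n/2 × [2(26) + (n-1)(2)]
656 = n/2 × [52 + 2n - 2]
1312 = n × [50 + 2n]
2n² + (50)n - 1312 = 0
Discriminant: Δ = (50)² - 4(2)(-1312) = 2500 + 10496 = 12996
√Δ = 114
n = [-(50) + √Δ] / (2·2) = (-50 + 114) / 4 = 64 / 4 = 16
(The negative root is discarded since n must be a positive integer.)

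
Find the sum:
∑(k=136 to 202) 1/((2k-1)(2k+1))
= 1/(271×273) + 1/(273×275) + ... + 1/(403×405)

Partial fractions: 1/((2k-1)(2k+1)) = (1/2)[1/(2k-1) - 1/(2k+1)]
The series telescopes:
= (1/2)[1/271 - 1/405]
= 67/109755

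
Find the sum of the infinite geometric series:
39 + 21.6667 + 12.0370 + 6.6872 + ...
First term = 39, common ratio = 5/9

For |r| < 1, S = a / (1 - r)
S = 39 / (1 - (5/9))
S = 39 / (4/9)
S = 351/4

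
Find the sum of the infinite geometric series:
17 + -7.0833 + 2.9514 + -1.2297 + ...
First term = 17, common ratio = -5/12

For |r| < 1, S = a / (1 - r)
S = 17 / (1 - (-5/12))
S = 17 / (17/12)
S = 12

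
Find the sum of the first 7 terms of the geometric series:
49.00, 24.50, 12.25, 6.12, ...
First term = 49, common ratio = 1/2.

Sₙ = a(1 - rⁿ) / (1 - r)
S_7 = 49(1 - (1/2)^7) / (1 - (1/2))
S_7 = 49(1 - (1/128)) / (1/2)
S_7 = 6223/64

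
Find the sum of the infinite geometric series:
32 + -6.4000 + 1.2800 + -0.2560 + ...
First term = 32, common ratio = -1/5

For |r| < 1, S = a / (1 - r)
S = 32 / (1 - (-1/5))
S = 32 / (6/5)
S = 80/3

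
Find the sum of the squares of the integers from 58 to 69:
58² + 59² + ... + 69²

Use ∑_{k=1}^{n} k² = n(n+1)(2n+1)/6, then subtract the first 57 terms.
∑_{k=1}^{69} k² = 69×70×139/6 = 111895
∑_{k=1}^{57} k² = 57×58×115/6 = 63365
∑_{k=58}^{69} k² = 111895 - 63365 = 48530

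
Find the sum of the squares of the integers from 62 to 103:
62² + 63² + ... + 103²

Use ∑_{k=1}^{n} k² = n(n+1)(2n+1)/6, then subtract the first 61 terms.
∑_{k=1}^{103} k² = 103×104×207/6 = 369564
∑_{k=1}^{61} k² = 61×62×123/6 = 77531
∑_{k=62}^{103} k² = 369564 - 77531 = 292033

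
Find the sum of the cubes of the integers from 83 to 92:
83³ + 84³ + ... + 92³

Use ∑_{k=1}^{n} k³ = [n(n+1)/2]², then subtract the first 82 terms.
∑_{k=1}^{92} k³ = [92×93/2]² = 4278² = 18301284
∑_{k=1}^{82} k³ = [82×83/2]² = 3403² = 11580409
∑_{k=83}^{92} k³ = 18301284 - 11580409 = 6720875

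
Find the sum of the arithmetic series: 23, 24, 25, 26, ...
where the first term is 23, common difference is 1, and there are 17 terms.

Sₙ = n/2 × (first + last)
Last term = a + (n-1)d = 23 + (17-1)×1 = 39
S_17 = 17/2 × (23 + 39)
S_17 = 17/2 × 62 = 527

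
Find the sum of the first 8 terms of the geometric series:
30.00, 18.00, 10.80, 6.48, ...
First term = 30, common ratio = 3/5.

Sₙ = a(1 - rⁿ) / (1 - r)
S_8 = 30(1 - (3/5)^8) / (1 - (3/5))
S_8 = 30(1 - (6561/390625)) / (2/5)
S_8 = 1152192/15625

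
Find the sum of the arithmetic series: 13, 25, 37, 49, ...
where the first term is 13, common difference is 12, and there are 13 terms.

Sₙ = n/2 × (first + last)
Last term = a + (n-1)d = 13 + (13-1)×12 = 157
S_13 = 13/2 × (13 + 157)
S_13 = 13/2 × 170 = 1105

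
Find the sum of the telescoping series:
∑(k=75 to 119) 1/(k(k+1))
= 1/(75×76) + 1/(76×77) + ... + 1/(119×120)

Partial fractions: 1/(k(k+1)) = 1/k - 1/(k+1)
The series telescopes:
= (1/75 - 1/76) + (1/76 - 1/77) + ... + (1/119 - 1/120)
= 1/75 - 1/120
= 1/200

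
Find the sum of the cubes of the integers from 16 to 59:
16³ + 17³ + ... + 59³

Use ∑_{k=1}^{n} k³ = [n(n+1)/2]², then subtract the first 15 terms.
∑_{k=1}^{59} k³ = [59×60/2]² = 1770² = 3132900
∑_{k=1}^{15} k³ = [15×16/2]² = 120² = 14400
∑_{k=16}^{59} k³ = 3132900 - 14400 = 3118500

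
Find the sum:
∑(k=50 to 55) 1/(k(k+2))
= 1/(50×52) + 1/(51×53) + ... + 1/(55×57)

Partial fractions: 1/(k(k+2)) = (1/2)[1/k - 1/(k+2)]
Telescoping leaves the first two and last two terms:
= (1/2)[1/50 + 1/51 - 1/56 - 1/57]
= 5707/2713200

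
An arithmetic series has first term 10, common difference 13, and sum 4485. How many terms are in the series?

Using S = n/2 × [2a + (n-1)d]
4485 = n/2 × [2(10) + (n-1)(13)]
4485 = n/2 × [20 + 13n - 13]
8970 = n × [7 + 13n]
13n² + (7)n - 8970 = 0
Discriminant: Δ = (7)² - 4(13)(-8970) = 49 + 466440 = 466489
√Δ = 683
n = [-(7) + √Δ] / (2·13) = (-7 + 683) / 26 = 676 / 26 = 26
(The negative root is discarded since n must be a positive integer.)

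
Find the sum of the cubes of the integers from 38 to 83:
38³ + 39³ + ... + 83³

Use ∑_{k=1}^{n} k³ = [n(n+1)/2]², then subtract the first 37 terms.
∑_{k=1}^{83} k³ = [83×84/2]² = 3486² = 12152196
∑_{k=1}^{37} k³ = [37×38/2]² = 703² = 494209
∑_{k=38}^{83} k³ = 12152196 - 494209 = 11657987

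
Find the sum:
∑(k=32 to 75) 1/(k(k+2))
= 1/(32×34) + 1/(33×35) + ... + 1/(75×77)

Partial fractions: 1/(k(k+2)) = (1/2)[1/k - 1/(k+2)]
Telescoping leaves the first two and last two terms:
= (1/2)[1/32 + 1/33 - 1/76 - 1/77]
= 4973/280896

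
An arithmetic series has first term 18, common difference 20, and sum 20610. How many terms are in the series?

Using S = n/2 × [2a + (n-1)d]
20610 = n/2 × [2(18) + (n-1)(20)]
20610 = n/2 × [36 + 20n - 20]
41220 = n × [16 + 20n]
20n² + (16)n - 41220 = 0
Discriminant: Δ = (16)² - 4(20)(-41220) = 256 + 3297600 = 3297856
√Δ = 1816
n = [-(16) + √Δ] / (2·20) = (-16 + 1816) / 40 = 1800 / 40 = 45
(The negative root is discarded since n must be a positive integer.)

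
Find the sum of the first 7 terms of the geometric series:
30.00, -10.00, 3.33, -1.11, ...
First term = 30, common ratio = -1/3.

Sₙ = a(1 - rⁿ) / (1 - r)
S_7 = 30(1 - (-1/3)^7) / (1 - (-1/3))
S_7 = 30(1 - (-1/2187)) / (4/3)
S_7 = 5470/243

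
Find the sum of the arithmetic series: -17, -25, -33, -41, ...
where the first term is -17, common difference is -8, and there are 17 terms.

Sₙ = n/2 × (first + last)
Last term = a + (n-1)d = -17 + (17-1)×(-8) = -145
S_17 = 17/2 × (-17 + (-145))
S_17 = 17/2 × (-162) = -1377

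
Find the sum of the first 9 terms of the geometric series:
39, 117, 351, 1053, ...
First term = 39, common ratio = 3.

Sₙ = a(1 - rⁿ) / (1 - r)
S_9 = 39(1 - 3^9) / (1 - 3)
S_9 = 39(1 - 19683) / (-2)
S_9 = 383799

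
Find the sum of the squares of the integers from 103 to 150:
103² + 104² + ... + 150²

Use ∑_{k=1}^{n} k² = n(n+1)(2n+1)/6, then subtract the first 102 terms.
∑_{k=1}^{150} k² = 150×151×301/6 = 1136275
∑_{k=1}^{102} k² = 102×103×205/6 = 358955
∑_{k=103}^{150} k² = 1136275 - 358955 = 777320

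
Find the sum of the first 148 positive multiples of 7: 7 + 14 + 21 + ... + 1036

Factor out 7: = 7(1 + 2 + ... + 148) = 7 × n(n+1)/2
= 7 × 148×149/2
= 7 × 11026
= 77182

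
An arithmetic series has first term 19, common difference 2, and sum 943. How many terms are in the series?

Using S = n/2 × [2a + (n-1)d]
943 = n/2 × [2(19) + (n-1)(2)]
943 = n/2 × [38 + 2n - 2]
1886 = n × [36 + 2n]
2n² + (36)n - 1886 = 0
Discriminant: Δ = (36)² - 4(2)(-1886) = 1296 + 15088 = 16384
√Δ = 128
n = [-(36) + √Δ] / (2·2) = (-36 + 128) / 4 = 92 / 4 = 23
(The negative root is discarded since n must be a positive integer.)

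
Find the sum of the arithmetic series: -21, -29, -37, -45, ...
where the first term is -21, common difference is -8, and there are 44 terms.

Sₙ = n/2 × (first + last)
Last term = a + (n-1)d = -21 + (44-1)×(-8) = -365
S_44 = 44/2 × (-21 + (-365))
S_44 = 44/2 × (-386) = -8492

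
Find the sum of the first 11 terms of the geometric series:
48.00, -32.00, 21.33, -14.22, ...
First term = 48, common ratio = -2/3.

Sₙ = a(1 - rⁿ) / (1 - r)
S_11 = 48(1 - (-2/3)^11) / (1 - (-2/3))
S_11 = 48(1 - (-2048/177147)) / (5/3)
S_11 = 573424/19683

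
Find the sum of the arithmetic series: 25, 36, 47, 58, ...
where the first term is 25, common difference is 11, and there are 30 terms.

Sₙ = n/2 × (first + last)
Last term = a + (n-1)d = 25 + (30-1)×11 = 344
S_30 = 30/2 × (25 + 344)
S_30 = 30/2 × 369 = 5535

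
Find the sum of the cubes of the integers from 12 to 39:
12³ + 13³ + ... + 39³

Use ∑_{k=1}^{n} k³ = [n(n+1)/2]², then subtract the first 11 terms.
∑_{k=1}^{39} k³ = [39×40/2]² = 780² = 608400
∑_{k=1}^{11} k³ = [11×12/2]² = 66² = 4356
∑_{k=12}^{39} k³ = 608400 - 4356 = 604044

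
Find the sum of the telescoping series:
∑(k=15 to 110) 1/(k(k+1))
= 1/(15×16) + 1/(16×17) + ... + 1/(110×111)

Partial fractions: 1/(k(k+1)) = 1/k - 1/(k+1)
The series telescopes:
= (1/15 - 1/16) + (1/16 - 1/17) + ... + (1/110 - 1/111)
= 1/15 - 1/111
= 32/555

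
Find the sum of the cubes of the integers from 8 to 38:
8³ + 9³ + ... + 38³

Use ∑_{k=1}^{n} k³ = [n(n+1)/2]², then subtract the first 7 terms.
∑_{k=1}^{38} k³ = [38×39/2]² = 741² = 549081
∑_{k=1}^{7} k³ = [7×8/2]² = 28² = 784
∑_{k=8}^{38} k³ = 549081 - 784 = 548297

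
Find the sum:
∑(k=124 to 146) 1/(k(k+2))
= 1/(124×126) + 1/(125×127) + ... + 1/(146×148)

Partial fractions: 1/(k(k+2)) = (1/2)[1/k - 1/(k+2)]
Telescoping leaves the first two and last two terms:
= (1/2)[1/124 + 1/125 - 1/147 - 1/148]
= 105593/84304500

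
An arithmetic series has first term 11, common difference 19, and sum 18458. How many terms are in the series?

Using S = n/2 × [2a + (n-1)d]
18458 = n/2 × [2(11) + (n-1)(19)]
18458 = n/2 × [22 + 19n - 19]
36916 = n × [3 + 19n]
19n² + (3)n - 36916 = 0
Discriminant: Δ = (3)² - 4(19)(-36916) = 9 + 2805616 = 2805625
√Δ = 1675
n = [-(3) + √Δ] / (2·19) = (-3 + 1675) / 38 = 1672 / 38 = 44
(The negative root is discarded since n must be a positive integer.)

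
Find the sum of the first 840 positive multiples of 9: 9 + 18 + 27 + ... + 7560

Factor out 9: = 9(1 + 2 + ... + 840) = 9 × n(n+1)/2
= 9 × 840×841/2
= 9 × 353220
= 3178980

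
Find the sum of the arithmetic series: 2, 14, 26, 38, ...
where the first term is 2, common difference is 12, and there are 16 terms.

Sₙ = n/2 × (first + last)
Last term = a + (n-1)d = 2 + (16-1)×12 = 182
S_16 = 16/2 × (2 + 182)
S_16 = 16/2 × 184 = 1472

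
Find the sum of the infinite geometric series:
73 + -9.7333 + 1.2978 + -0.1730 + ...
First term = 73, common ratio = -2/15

For |r| < 1, S = a / (1 - r)
S = 73 / (1 - (-2/15))
S = 73 / (17/15)
S = 1095/17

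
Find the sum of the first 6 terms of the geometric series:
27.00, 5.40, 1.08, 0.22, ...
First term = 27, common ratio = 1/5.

Sₙ = a(1 - rⁿ) / (1 - r)
S_6 = 27(1 - (1/5)^6) / (1 - (1/5))
S_6 = 27(1 - (1/15625)) / (4/5)
S_6 = 105462/3125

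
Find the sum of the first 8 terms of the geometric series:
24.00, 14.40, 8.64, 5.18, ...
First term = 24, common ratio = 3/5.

Sₙ = a(1 - rⁿ) / (1 - r)
S_8 = 24(1 - (3/5)^8) / (1 - (3/5))
S_8 = 24(1 - (6561/390625)) / (2/5)
S_8 = 4608768/78125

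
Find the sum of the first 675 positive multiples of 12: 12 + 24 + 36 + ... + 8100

Factor out 12: = 12(1 + 2 + ... + 675) = 12 × n(n+1)/2
= 12 × 675×676/2
= 12 × 228150
= 2737800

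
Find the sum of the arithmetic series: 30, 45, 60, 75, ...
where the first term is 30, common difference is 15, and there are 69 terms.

Sₙ = n/2 × (first + last)
Last term = a + (n-1)d = 30 + (69-1)×15 = 1050
S_69 = 69/2 × (30 + 1050)
S_69 = 69/2 × 1080 = 37260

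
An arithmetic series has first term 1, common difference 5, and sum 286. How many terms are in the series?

Using S = n/2 × [2a + (n-1)d]
286 = n/2 × [2(1) + (n-1)(5)]
286 = n/2 × [2 + 5n - 5]
572 = n × [-3 + 5n]
5n² + (-3)n - 572 = 0
Discriminant: Δ = (-3)² - 4(5)(-572) = 9 + 11440 = 11449
√Δ = 107
n = [-(-3) + √Δ] / (2·5) = (3 + 107) / 10 = 110 / 10 = 11
(The negative root is discarded since n must be a positive integer.)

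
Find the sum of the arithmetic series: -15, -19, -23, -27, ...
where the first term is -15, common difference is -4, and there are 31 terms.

Sₙ = n/2 × (first + last)
Last term = a + (n-1)d = -15 + (31-1)×(-4) = -135
S_31 = 31/2 × (-15 + (-135))
S_31 = 31/2 × (-150) = -2325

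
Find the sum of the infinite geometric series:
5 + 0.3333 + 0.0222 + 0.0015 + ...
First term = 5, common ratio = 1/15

For |r| < 1, S = a / (1 - r)
S = 5 / (1 - (1/15))
S = 5 / (14/15)
S = 75/14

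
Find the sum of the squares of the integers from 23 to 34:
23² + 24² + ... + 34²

Use ∑_{k=1}^{n} k² = n(n+1)(2n+1)/6, then subtract the first 22 terms.
∑_{k=1}^{34} k² = 34×35×69/6 = 13685
∑_{k=1}^{22} k² = 22×23×45/6 = 3795
∑_{k=23}^{34} k² = 13685 - 3795 = 9890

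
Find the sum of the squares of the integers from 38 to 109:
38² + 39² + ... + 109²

Use ∑_{k=1}^{n} k² = n(n+1)(2n+1)/6, then subtract the first 37 terms.
∑_{k=1}^{109} k² = 109×110×219/6 = 437635
∑_{k=1}^{37} k² = 37×38×75/6 = 17575
∑_{k=38}^{109} k² = 437635 - 17575 = 420060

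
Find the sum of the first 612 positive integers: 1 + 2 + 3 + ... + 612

Formula: ∑k = n(n+1)/2
= 612×613/2
= 375156/2
= 187578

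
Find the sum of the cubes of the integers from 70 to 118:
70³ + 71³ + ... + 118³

Use ∑_{k=1}^{n} k³ = [n(n+1)/2]², then subtract the first 69 terms.
∑_{k=1}^{118} k³ = [118×119/2]² = 7021² = 49294441
∑_{k=1}^{69} k³ = [69×70/2]² = 2415² = 5832225
∑_{k=70}^{118} k³ = 49294441 - 5832225 = 43462216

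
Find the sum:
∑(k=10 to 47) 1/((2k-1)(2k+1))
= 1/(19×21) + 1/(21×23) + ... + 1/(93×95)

Partial fractions: 1/((2k-1)(2k+1)) = (1/2)[1/(2k-1) - 1/(2k+1)]
The series telescopes:
= (1/2)[1/19 - 1/95]
= 2/95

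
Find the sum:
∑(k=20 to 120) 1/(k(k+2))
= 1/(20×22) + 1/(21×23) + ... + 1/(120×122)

Partial fractions: 1/(k(k+2)) = (1/2)[1/k - 1/(k+2)]
Telescoping leaves the first two and last two terms:
= (1/2)[1/20 + 1/21 - 1/121 - 1/122]
= 251591/6200040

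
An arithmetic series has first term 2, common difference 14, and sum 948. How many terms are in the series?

Using S = n/2 × [2a + (n-1)d]
948 = n/2 × [2(2) + (n-1)(14)]
948 = n/2 × [4 + 14n - 14]
1896 = n × [-10 + 14n]
14n² + (-10)n - 1896 = 0
Discriminant: Δ = (-10)² - 4(14)(-1896) = 100 + 106176 = 106276
√Δ = 326
n = [-(-10) + √Δ] / (2·14) = (10 + 326) / 28 = 336 / 28 = 12
(The negative root is discarded since n must be a positive integer.)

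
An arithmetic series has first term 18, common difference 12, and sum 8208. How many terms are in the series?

Using S = n/2 × [2a + (n-1)d]
8208 = n/2 × [2(18) + (n-1)(12)]
8208 = n/2 × [36 + 12n - 12]
16416 = n × [24 + 12n]
12n² + (24)n - 16416 = 0
Discriminant: Δ = (24)² - 4(12)(-16416) = 576 + 787968 = 788544
√Δ = 888
n = [-(24) + √Δ] / (2·12) = (-24 + 888) / 24 = 864 / 24 = 36
(The negative root is discarded since n must be a positive integer.)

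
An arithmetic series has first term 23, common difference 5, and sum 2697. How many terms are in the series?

Using S = n/2 × [2a + (n-1)d]
2697 = n/2 × [2(23) + (n-1)(5)]
2697 = n/2 × [46 + 5n - 5]
5394 = n × [41 + 5n]
5n² + (41)n - 5394 = 0
Discriminant: Δ = (41)² - 4(5)(-5394) = 1681 + 107880 = 109561
√Δ = 331
n = [-(41) + √Δ] / (2·5) = (-41 + 331) / 10 = 290 / 10 = 29
(The negative root is discarded since n must be a positive integer.)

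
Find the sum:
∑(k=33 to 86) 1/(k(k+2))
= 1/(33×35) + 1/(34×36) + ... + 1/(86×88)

Partial fractions: 1/(k(k+2)) = (1/2)[1/k - 1/(k+2)]
Telescoping leaves the first two and last two terms:
= (1/2)[1/33 + 1/34 - 1/87 - 1/88]
= 1599/86768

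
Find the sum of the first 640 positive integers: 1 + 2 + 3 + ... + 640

Formula: ∑k = n(n+1)/2
= 640×641/2
= 410240/2
= 205120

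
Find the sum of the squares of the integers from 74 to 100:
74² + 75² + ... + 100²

Use ∑_{k=1}^{n} k² = n(n+1)(2n+1)/6, then subtract the first 73 terms.
∑_{k=1}^{100} k² = 100×101×201/6 = 338350
∑_{k=1}^{73} k² = 73×74×147/6 = 132349
∑_{k=74}^{100} k² = 338350 - 132349 = 206001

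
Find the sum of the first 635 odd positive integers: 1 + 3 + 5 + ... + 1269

Sum of first n odd numbers = n²
= 635²
= 403225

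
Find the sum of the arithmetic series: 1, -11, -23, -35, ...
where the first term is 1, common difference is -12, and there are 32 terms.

Sₙ = n/2 × (first + last)
Last term = a + (n-1)d = 1 + (32-1)×(-12) = -371
S_32 = 32/2 × (1 + (-371))
S_32 = 32/2 × (-370) = -5920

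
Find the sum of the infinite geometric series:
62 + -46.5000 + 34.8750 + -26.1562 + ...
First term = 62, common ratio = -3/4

For |r| < 1, S = a / (1 - r)
S = 62 / (1 - (-3/4))
S = 62 / (7/4)
S = 248/7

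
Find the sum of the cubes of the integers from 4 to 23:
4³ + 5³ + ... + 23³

Use ∑_{k=1}^{n} k³ = [n(n+1)/2]², then subtract the first 3 terms.
∑_{k=1}^{23} k³ = [23×24/2]² = 276² = 76176
∑_{k=1}^{3} k³ = [3×4/2]² = 6² = 36
∑_{k=4}^{23} k³ = 76176 - 36 = 76140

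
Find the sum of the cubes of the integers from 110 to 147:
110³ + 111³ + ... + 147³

Use ∑_{k=1}^{n} k³ = [n(n+1)/2]², then subtract the first 109 terms.
∑_{k=1}^{147} k³ = [147×148/2]² = 10878² = 118330884
∑_{k=1}^{109} k³ = [109×110/2]² = 5995² = 35940025
∑_{k=110}^{147} k³ = 118330884 - 35940025 = 82390859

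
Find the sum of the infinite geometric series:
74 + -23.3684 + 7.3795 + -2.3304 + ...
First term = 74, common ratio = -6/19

For |r| < 1, S = a / (1 - r)
S = 74 / (1 - (-6/19))
S = 74 / (25/19)
S = 1406/25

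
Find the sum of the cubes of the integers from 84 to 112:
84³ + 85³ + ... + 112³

Use ∑_{k=1}^{n} k³ = [n(n+1)/2]², then subtract the first 83 terms.
∑_{k=1}^{112} k³ = [112×113/2]² = 6328² = 40043584
∑_{k=1}^{83} k³ = [83×84/2]² = 3486² = 12152196
∑_{k=84}^{112} k³ = 40043584 - 12152196 = 27891388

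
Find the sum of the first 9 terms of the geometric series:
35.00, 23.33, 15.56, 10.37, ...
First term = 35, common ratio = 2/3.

Sₙ = a(1 - rⁿ) / (1 - r)
S_9 = 35(1 - (2/3)^9) / (1 - (2/3))
S_9 = 35(1 - (512/19683)) / (1/3)
S_9 = 670985/6561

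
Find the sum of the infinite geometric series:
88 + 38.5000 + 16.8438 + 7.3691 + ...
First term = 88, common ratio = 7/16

For |r| < 1, S = a / (1 - r)
S = 88 / (1 - (7/16))
S = 88 / (9/16)
S = 1408/9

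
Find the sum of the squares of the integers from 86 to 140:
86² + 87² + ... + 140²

Use ∑_{k=1}^{n} k² = n(n+1)(2n+1)/6, then subtract the first 85 terms.
∑_{k=1}^{140} k² = 140×141×281/6 = 924490
∑_{k=1}^{85} k² = 85×86×171/6 = 208335
∑_{k=86}^{140} k² = 924490 - 208335 = 716155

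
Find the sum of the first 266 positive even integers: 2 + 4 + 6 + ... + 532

Sum of first n even numbers = n(n+1)
= 266×267
= 71022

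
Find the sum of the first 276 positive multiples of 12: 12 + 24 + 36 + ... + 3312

Factor out 12: = 12(1 + 2 + ... + 276) = 12 × n(n+1)/2
= 12 × 276×277/2
= 12 × 38226
= 458712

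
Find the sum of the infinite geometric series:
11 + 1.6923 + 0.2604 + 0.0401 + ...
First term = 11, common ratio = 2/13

For |r| < 1, S = a / (1 - r)
S = 11 / (1 - (2/13))
S = 11 / (11/13)
S = 13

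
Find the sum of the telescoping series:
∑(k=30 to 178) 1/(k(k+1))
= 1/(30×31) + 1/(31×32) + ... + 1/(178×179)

Partial fractions: 1/(k(k+1)) = 1/k - 1/(k+1)
The series telescopes:
= (1/30 - 1/31) + (1/31 - 1/32) + ... + (1/178 - 1/179)
= 1/30 - 1/179
= 149/5370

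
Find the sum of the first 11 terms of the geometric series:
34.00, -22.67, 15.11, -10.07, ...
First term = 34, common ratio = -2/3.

Sₙ = a(1 - rⁿ) / (1 - r)
S_11 = 34(1 - (-2/3)^11) / (1 - (-2/3))
S_11 = 34(1 - (-2048/177147)) / (5/3)
S_11 = 1218526/59049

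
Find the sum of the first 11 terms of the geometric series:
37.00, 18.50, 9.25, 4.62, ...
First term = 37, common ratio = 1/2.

Sₙ = a(1 - rⁿ) / (1 - r)
S_11 = 37(1 - (1/2)^11) / (1 - (1/2))
S_11 = 37(1 - (1/2048)) / (1/2)
S_11 = 75739/1024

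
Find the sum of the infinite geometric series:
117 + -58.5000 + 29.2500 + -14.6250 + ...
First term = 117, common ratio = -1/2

For |r| < 1, S = a / (1 - r)
S = 117 / (1 - (-1/2))
S = 117 / (3/2)
S = 78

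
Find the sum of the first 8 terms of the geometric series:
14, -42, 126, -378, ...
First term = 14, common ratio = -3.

Sₙ = a(1 - rⁿ) / (1 - r)
S_8 = 14(1 - (-3)^8) / (1 - (-3))
S_8 = 14(1 - 6561) / (4)
S_8 = -22960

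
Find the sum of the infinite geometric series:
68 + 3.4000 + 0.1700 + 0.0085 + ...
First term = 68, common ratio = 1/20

For |r| < 1, S = a / (1 - r)
S = 68 / (1 - (1/20))
S = 68 / (19/20)
S = 1360/19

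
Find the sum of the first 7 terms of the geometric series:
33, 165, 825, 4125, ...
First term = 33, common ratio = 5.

Sₙ = a(1 - rⁿ) / (1 - r)
S_7 = 33(1 - 5^7) / (1 - 5)
S_7 = 33(1 - 78125) / (-4)
S_7 = 644523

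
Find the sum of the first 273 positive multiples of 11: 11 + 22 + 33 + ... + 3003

Factor out 11: = 11(1 + 2 + ... + 273) = 11 × n(n+1)/2
= 11 × 273×274/2
= 11 × 37401
= 411411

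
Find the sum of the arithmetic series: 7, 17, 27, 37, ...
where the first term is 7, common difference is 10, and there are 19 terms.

Sₙ = n/2 × (first + last)
Last term = a + (n-1)d = 7 + (19-1)×10 = 187
S_19 = 19/2 × (7 + 187)
S_19 = 19/2 × 194 = 1843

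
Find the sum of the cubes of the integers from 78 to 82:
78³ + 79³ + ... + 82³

Use ∑_{k=1}^{n} k³ = [n(n+1)/2]², then subtract the first 77 terms.
∑_{k=1}^{82} k³ = [82×83/2]² = 3403² = 11580409
∑_{k=1}^{77} k³ = [77×78/2]² = 3003² = 9018009
∑_{k=78}^{82} k³ = 11580409 - 9018009 = 2562400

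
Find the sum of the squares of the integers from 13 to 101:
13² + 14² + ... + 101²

Use ∑_{k=1}^{n} k² = n(n+1)(2n+1)/6, then subtract the first 12 terms.
∑_{k=1}^{101} k² = 101×102×203/6 = 348551
∑_{k=1}^{12} k² = 12×13×25/6 = 650
∑_{k=13}^{101} k² = 348551 - 650 = 347901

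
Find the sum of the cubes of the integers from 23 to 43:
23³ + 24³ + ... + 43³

Use ∑_{k=1}^{n} k³ = [n(n+1)/2]², then subtract the first 22 terms.
∑_{k=1}^{43} k³ = [43×44/2]² = 946² = 894916
∑_{k=1}^{22} k³ = [22×23/2]² = 253² = 64009
∑_{k=23}^{43} k³ = 894916 - 64009 = 830907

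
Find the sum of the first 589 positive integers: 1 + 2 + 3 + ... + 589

Formula: ∑k = n(n+1)/2
= 589×590/2
= 347510/2
= 173755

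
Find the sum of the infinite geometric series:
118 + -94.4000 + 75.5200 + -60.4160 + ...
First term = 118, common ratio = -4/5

For |r| < 1, S = a / (1 - r)
S = 118 / (1 - (-4/5))
S = 118 / (9/5)
S = 590/9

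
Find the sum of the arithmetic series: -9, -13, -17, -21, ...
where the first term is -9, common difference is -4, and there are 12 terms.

Sₙ = n/2 × (first + last)
Last term = a + (n-1)d = -9 + (12-1)×(-4) = -53
S_12 = 12/2 × (-9 + (-53))
S_12 = 12/2 × (-62) = -372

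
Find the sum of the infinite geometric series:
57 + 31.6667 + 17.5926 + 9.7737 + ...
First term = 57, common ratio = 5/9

For |r| < 1, S = a / (1 - r)
S = 57 / (1 - (5/9))
S = 57 / (4/9)
S = 513/4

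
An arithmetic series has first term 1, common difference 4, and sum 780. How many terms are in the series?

Using S = n/2 × [2a + (n-1)d]
780 = n/2 × [2(1) + (n-1)(4)]
780 = n/2 × [2 + 4n - 4]
1560 = n × [-2 + 4n]
4n² + (-2)n - 1560 = 0
Discriminant: Δ = (-2)² - 4(4)(-1560) = 4 + 24960 = 24964
√Δ = 158
n = [-(-2) + √Δ] / (2·4) = (2 + 158) / 8 = 160 / 8 = 20
(The negative root is discarded since n must be a positive integer.)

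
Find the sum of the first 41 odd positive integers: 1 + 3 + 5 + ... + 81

Sum of first n odd numbers = n²
= 41²
= 1681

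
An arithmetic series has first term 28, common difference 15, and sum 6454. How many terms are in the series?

Using S = n/2 × [2a + (n-1)d]
6454 = n/2 × [2(28) + (n-1)(15)]
6454 = n/2 × [56 + 15n - 15]
12908 = n × [41 + 15n]
15n² + (41)n - 12908 = 0
Discriminant: Δ = (41)² - 4(15)(-12908) = 1681 + 774480 = 776161
√Δ = 881
n = [-(41) + √Δ] / (2·15) = (-41 + 881) / 30 = 840 / 30 = 28
(The negative root is discarded since n must be a positive integer.)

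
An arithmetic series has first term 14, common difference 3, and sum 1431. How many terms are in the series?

Using S = n/2 × [2a + (n-1)d]
1431 = n/2 × [2(14) + (n-1)(3)]
1431 = n/2 × [28 + 3n - 3]
2862 = n × [25 + 3n]
3n² + (25)n - 2862 = 0
Discriminant: Δ = (25)² - 4(3)(-2862) = 625 + 34344 = 34969
√Δ = 187
n = [-(25) + √Δ] / (2·3) = (-25 + 187) / 6 = 162 / 6 = 27
(The negative root is discarded since n must be a positive integer.)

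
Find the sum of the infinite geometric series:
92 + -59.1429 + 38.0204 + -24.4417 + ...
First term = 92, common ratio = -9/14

For |r| < 1, S = a / (1 - r)
S = 92 / (1 - (-9/14))
S = 92 / (23/14)
S = 56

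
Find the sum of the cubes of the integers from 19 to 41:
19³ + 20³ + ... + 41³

Use ∑_{k=1}^{n} k³ = [n(n+1)/2]², then subtract the first 18 terms.
∑_{k=1}^{41} k³ = [41×42/2]² = 861² = 741321
∑_{k=1}^{18} k³ = [18×19/2]² = 171² = 29241
∑_{k=19}^{41} k³ = 741321 - 29241 = 712080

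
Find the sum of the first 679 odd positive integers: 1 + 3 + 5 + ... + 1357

Sum of first n odd numbers = n²
= 679²
= 461041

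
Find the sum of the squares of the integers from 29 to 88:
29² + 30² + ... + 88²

Use ∑_{k=1}^{n} k² = n(n+1)(2n+1)/6, then subtract the first 28 terms.
∑_{k=1}^{88} k² = 88×89×177/6 = 231044
∑_{k=1}^{28} k² = 28×29×57/6 = 7714
∑_{k=29}^{88} k² = 231044 - 7714 = 223330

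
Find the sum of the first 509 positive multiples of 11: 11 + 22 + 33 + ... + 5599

Factor out 11: = 11(1 + 2 + ... + 509) = 11 × n(n+1)/2
= 11 × 509×510/2
= 11 × 129795
= 1427745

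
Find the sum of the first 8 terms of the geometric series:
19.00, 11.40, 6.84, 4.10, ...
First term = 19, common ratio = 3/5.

Sₙ = a(1 - rⁿ) / (1 - r)
S_8 = 19(1 - (3/5)^8) / (1 - (3/5))
S_8 = 19(1 - (6561/390625)) / (2/5)
S_8 = 3648608/78125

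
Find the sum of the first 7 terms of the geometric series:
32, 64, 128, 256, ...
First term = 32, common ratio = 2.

Sₙ = a(1 - rⁿ) / (1 - r)
S_7 = 32(1 - 2^7) / (1 - 2)
S_7 = 32(1 - 128) / (-1)
S_7 = 4064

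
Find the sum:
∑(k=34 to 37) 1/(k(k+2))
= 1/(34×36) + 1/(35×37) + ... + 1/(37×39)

Partial fractions: 1/(k(k+2)) = (1/2)[1/k - 1/(k+2)]
Telescoping leaves the first two and last two terms:
= (1/2)[1/34 + 1/35 - 1/38 - 1/39]
= 2657/881790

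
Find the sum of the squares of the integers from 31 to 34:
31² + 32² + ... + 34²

Use ∑_{k=1}^{n} k² = n(n+1)(2n+1)/6, then subtract the first 30 terms.
∑_{k=1}^{34} k² = 34×35×69/6 = 13685
∑_{k=1}^{30} k² = 30×31×61/6 = 9455
∑_{k=31}^{34} k² = 13685 - 9455 = 4230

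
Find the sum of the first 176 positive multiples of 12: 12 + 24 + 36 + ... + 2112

Factor out 12: = 12(1 + 2 + ... + 176) = 12 × n(n+1)/2
= 12 × 176×177/2
= 12 × 15576
= 186912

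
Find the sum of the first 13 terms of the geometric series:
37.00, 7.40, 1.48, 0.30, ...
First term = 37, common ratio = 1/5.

Sₙ = a(1 - rⁿ) / (1 - r)
S_13 = 37(1 - (1/5)^13) / (1 - (1/5))
S_13 = 37(1 - (1/1220703125)) / (4/5)
S_13 = 11291503897/244140625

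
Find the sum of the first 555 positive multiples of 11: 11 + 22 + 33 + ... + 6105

Factor out 11: = 11(1 + 2 + ... + 555) = 11 × n(n+1)/2
= 11 × 555×556/2
= 11 × 154290
= 1697190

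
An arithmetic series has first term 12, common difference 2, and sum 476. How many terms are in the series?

Using S = n/2 × [2a + (n-1)d]
476 = n/2 × [2(12) + (n-1)(2)]
476 = n/2 × [24 + 2n - 2]
952 = n × [22 + 2n]
2n² + (22)n - 952 = 0
Discriminant: Δ = (22)² - 4(2)(-952) = 484 + 7616 = 8100
√Δ = 90
n = [-(22) + √Δ] / (2·2) = (-22 + 90) / 4 = 68 / 4 = 17
(The negative root is discarded since n must be a positive integer.)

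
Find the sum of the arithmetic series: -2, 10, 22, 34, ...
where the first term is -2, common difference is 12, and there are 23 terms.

Sₙ = n/2 × (first + last)
Last term = a + (n-1)d = -2 + (23-1)×12 = 262
S_23 = 23/2 × (-2 + 262)
S_23 = 23/2 × 260 = 2990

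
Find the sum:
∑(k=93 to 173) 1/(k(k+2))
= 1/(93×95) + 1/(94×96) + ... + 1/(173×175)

Partial fractions: 1/(k(k+2)) = (1/2)[1/k - 1/(k+2)]
Telescoping leaves the first two and last two terms:
= (1/2)[1/93 + 1/94 - 1/174 - 1/175]
= 36711/7394275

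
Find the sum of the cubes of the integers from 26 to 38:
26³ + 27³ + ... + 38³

Use ∑_{k=1}^{n} k³ = [n(n+1)/2]², then subtract the first 25 terms.
∑_{k=1}^{38} k³ = [38×39/2]² = 741² = 549081
∑_{k=1}^{25} k³ = [25×26/2]² = 325² = 105625
∑_{k=26}^{38} k³ = 549081 - 105625 = 443456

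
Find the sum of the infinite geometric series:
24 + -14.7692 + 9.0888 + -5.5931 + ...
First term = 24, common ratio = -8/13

For |r| < 1, S = a / (1 - r)
S = 24 / (1 - (-8/13))
S = 24 / (21/13)
S = 104/7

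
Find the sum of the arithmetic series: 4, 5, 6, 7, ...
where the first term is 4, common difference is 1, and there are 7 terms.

Sₙ = n/2 × (first + last)
Last term = a + (n-1)d = 4 + (7-1)×1 = 10
S_7 = 7/2 × (4 + 10)
S_7 = 7/2 × 14 = 49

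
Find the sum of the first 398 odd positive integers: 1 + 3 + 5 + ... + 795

Sum of first n odd numbers = n²
= 398²
= 158404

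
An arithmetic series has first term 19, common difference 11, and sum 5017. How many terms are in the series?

Using S = n/2 × [2a + (n-1)d]
5017 = n/2 × [2(19) + (n-1)(11)]
5017 = n/2 × [38 + 11n - 11]
10034 = n × [27 + 11n]
11n² + (27)n - 10034 = 0
Discriminant: Δ = (27)² - 4(11)(-10034) = 729 + 441496 = 442225
√Δ = 665
n = [-(27) + √Δ] / (2·11) = (-27 + 665) / 22 = 638 / 22 = 29
(The negative root is discarded since n must be a positive integer.)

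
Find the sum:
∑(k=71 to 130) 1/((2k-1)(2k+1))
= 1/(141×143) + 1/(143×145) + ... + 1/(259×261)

Partial fractions: 1/((2k-1)(2k+1)) = (1/2)[1/(2k-1) - 1/(2k+1)]
The series telescopes:
= (1/2)[1/141 - 1/261]
= 20/12267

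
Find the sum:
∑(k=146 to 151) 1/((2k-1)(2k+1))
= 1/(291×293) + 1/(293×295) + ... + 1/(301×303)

Partial fractions: 1/((2k-1)(2k+1)) = (1/2)[1/(2k-1) - 1/(2k+1)]
The series telescopes:
= (1/2)[1/291 - 1/303]
= 2/29391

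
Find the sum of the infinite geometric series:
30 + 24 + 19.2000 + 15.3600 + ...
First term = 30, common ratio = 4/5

For |r| < 1, S = a / (1 - r)
S = 30 / (1 - (4/5))
S = 30 / (1/5)
S = 150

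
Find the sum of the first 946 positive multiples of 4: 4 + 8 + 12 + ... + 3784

Factor out 4: = 4(1 + 2 + ... + 946) = 4 × n(n+1)/2
= 4 × 946×947/2
= 4 × 447931
= 1791724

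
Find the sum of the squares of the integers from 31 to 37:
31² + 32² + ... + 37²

Use ∑_{k=1}^{n} k² = n(n+1)(2n+1)/6, then subtract the first 30 terms.
∑_{k=1}^{37} k² = 37×38×75/6 = 17575
∑_{k=1}^{30} k² = 30×31×61/6 = 9455
∑_{k=31}^{37} k² = 17575 - 9455 = 8120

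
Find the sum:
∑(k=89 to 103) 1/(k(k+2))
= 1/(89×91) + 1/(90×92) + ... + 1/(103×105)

Partial fractions: 1/(k(k+2)) = (1/2)[1/k - 1/(k+2)]
Telescoping leaves the first two and last two terms:
= (1/2)[1/89 + 1/90 - 1/104 - 1/105]
= 9353/5831280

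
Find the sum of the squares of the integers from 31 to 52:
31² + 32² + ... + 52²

Use ∑_{k=1}^{n} k² = n(n+1)(2n+1)/6, then subtract the first 30 terms.
∑_{k=1}^{52} k² = 52×53×105/6 = 48230
∑_{k=1}^{30} k² = 30×31×61/6 = 9455
∑_{k=31}^{52} k² = 48230 - 9455 = 38775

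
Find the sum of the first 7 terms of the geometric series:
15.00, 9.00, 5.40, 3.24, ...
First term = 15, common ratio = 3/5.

Sₙ = a(1 - rⁿ) / (1 - r)
S_7 = 15(1 - (3/5)^7) / (1 - (3/5))
S_7 = 15(1 - (2187/78125)) / (2/5)
S_7 = 113907/3125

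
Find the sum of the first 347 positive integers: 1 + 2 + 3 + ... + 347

Formula: ∑k = n(n+1)/2
= 347×348/2
= 120756/2
= 60378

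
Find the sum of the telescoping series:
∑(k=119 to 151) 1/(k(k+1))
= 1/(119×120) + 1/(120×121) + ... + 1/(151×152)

Partial fractions: 1/(k(k+1)) = 1/k - 1/(k+1)
The series telescopes:
= (1/119 - 1/120) + (1/120 - 1/121) + ... + (1/151 - 1/152)
= 1/119 - 1/152
= 33/18088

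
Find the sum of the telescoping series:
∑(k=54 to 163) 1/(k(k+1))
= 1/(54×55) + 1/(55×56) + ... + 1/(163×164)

Partial fractions: 1/(k(k+1)) = 1/k - 1/(k+1)
The series telescopes:
= (1/54 - 1/55) + (1/55 - 1/56) + ... + (1/163 - 1/164)
= 1/54 - 1/164
= 55/4428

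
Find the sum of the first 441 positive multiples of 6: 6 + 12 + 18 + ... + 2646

Factor out 6: = 6(1 + 2 + ... + 441) = 6 × n(n+1)/2
= 6 × 441×442/2
= 6 × 97461
= 584766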